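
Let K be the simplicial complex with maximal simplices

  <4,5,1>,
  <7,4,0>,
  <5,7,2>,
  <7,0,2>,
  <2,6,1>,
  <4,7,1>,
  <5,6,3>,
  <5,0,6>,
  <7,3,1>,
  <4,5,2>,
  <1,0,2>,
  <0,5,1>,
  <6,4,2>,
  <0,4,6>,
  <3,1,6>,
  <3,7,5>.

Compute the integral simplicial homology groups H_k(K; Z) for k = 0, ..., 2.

Order the vertices as 0 < 1 < 2 < 3 < 4 < 5 < 6 < 7. Listing each simplex with vertices in this order, K has dimension 2 with simplices:

  0-simplices (8): [0], [1], [2], [3], [4], [5], [6], [7]
  1-simplices (24): (24 of them)
  2-simplices (16): [0,1,2], [0,1,5], [0,2,7], [0,4,6], [0,4,7], [0,5,6], [1,2,6], [1,3,6], [1,3,7], [1,4,5], [1,4,7], [2,4,5], [2,4,6], [2,5,7], [3,5,6], [3,5,7]

Hence C_0 ≅ Z^8, C_1 ≅ Z^24, C_2 ≅ Z^16.

The boundary map ∂_1: C_1 → C_0 sends each edge [p,q] (with p < q) to q − p. For instance
  ∂[0,1] = [1] − [0].
The resulting 8×24 matrix has rank 7, and its Smith normal form has invariant factors (1,1,1,1,1,1,1).

∂_2: C_2 → C_1 maps a triangle to the signed sum of its edges. For instance
  ∂[1,4,5] = [4,5] − [1,5] + [1,4],
  ∂[2,4,6] = [4,6] − [2,6] + [2,4].
The 24×16 boundary matrix has rank 15 and Smith normal form diag(1,1,1,1,1,1,1,1,1,1,1,1,1,1,1).

Computing H_k = (kernel of ∂_k) / (image of ∂_{k+1}):

  H_0: rank C_0 − rank ∂_1 = 8 − 7 = 1, and the invariant factors of ∂_1 are all 1, so H_0 = Z.
  H_1: rank ker ∂_1 − rank ∂_2 = (24 − 7) − 15 = 2, and the invariant factors of ∂_2 are all 1, so H_1 = Z^2.
  H_2: rank ker ∂_2 − rank ∂_3 = (16 − 15) − 0 = 1, and there is no ∂_3, so H_2 = Z.

(K is a triangulation of the torus T^2.)

H_0 ≅ Z,  H_1 ≅ Z^2,  H_2 ≅ Z.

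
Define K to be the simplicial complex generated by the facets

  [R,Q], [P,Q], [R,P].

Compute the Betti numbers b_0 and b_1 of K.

b_0 = 1, b_1 = 1.

Order the vertices as P < Q < R. Listing each simplex with vertices in this order, K has dimension 1 with simplices:

  0-simplices (3): P, Q, R
  1-simplices (3): PQ, PR, QR

Hence C_0 ≅ Z^3, C_1 ≅ Z^3.

The boundary map ∂_1: C_1 → C_0 is given by ∂[p,q] = [q] − [p].
This gives a 3×3 integer matrix of rank 2; reducing to Smith normal form yields diagonal entries (1,1).

Reading off H_k = ker ∂_k / im ∂_{k+1}:

  H_0: rank C_0 − rank ∂_1 = 3 − 2 = 1, and the invariant factors of ∂_1 are all 1, so H_0 ≅ Z.
  H_1: rank ker ∂_1 − rank ∂_2 = (3 − 2) − 0 = 1, and there is no ∂_2, so H_1 ≅ Z.

As a check, the Euler characteristic is 3 − 3 = 0, which agrees with 1 − 1 = 0.

Hence the Betti numbers are b_0 = 1, b_1 = 1.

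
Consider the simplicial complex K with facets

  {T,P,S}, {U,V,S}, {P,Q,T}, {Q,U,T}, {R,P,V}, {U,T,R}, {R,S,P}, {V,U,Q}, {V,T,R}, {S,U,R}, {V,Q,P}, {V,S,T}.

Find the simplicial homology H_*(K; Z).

H_0 ≅ Z,  H_1 ≅ Z/2Z,  H_2 = 0.

Fix the vertex order P < Q < R < S < T < U < V and write every simplex with vertices in increasing order. Then dim K = 2 and the simplices of K are:

  0-simplices (7): P, Q, R, S, T, U, V
  1-simplices (18): PQ, PR, PS, PT, PV, QT, QU, QV, RS, RT, RU, RV, ST, SU, SV, TU, TV, UV
  2-simplices (12): PQT, PQV, PRS, PRV, PST, QTU, QUV, RSU, RTU, RTV, STV, SUV

so the chain groups are C_0 ≅ Z^7, C_1 ≅ Z^18, C_2 ≅ Z^12.

∂_1: C_1 → C_0 maps an edge to its endpoints' difference, ∂[p,q] = q − p. For instance
  ∂QT = T − Q.
The 7×18 boundary matrix has rank 6 and Smith normal form diag(1,1,1,1,1,1).

∂_2: C_2 → C_1 sends each 2-simplex [p,q,r] to [q,r] − [p,r] + [p,q]. For instance
  ∂RSU = SU − RU + RS,
  ∂PST = ST − PT + PS.
This gives a 18×12 integer matrix of rank 12; reducing to Smith normal form yields diagonal entries (1,1,1,1,1,1,1,1,1,1,1,2).

Computing H_k = (kernel of ∂_k) / (image of ∂_{k+1}):

  H_0: rank C_0 − rank ∂_1 = 7 − 6 = 1, and the invariant factors of ∂_1 are all 1, so H_0 = Z.
  H_1: rank ker ∂_1 − rank ∂_2 = (18 − 6) − 12 = 0, and ∂_2 has invariant factor 2 > 1, so H_1 = Z/2Z.
  H_2: rank ker ∂_2 − rank ∂_3 = (12 − 12) − 0 = 0, and there is no ∂_3, so H_2 = 0.

As a check, the Euler characteristic is 7 − 18 + 12 = 1, which agrees with 1 − 0 + 0 = 1.
(K is a triangulation of the real projective plane RP^2.)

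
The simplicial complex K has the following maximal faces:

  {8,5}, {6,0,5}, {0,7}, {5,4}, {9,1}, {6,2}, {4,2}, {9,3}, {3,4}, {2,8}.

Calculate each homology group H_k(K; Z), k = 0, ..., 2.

Order the vertices as 0 < 1 < 2 < 3 < 4 < 5 < 6 < 7 < 8 < 9. Listing each simplex with vertices in this order, K has dimension 2 with simplices:

  0-simplices (10): [0], [1], [2], [3], [4], [5], [6], [7], [8], [9]
  1-simplices (12): [0,5], [0,6], [0,7], [1,9], [2,4], [2,6], [2,8], [3,4], [3,9], [4,5], [5,6], [5,8]
  2-simplices (1): [0,5,6]

Hence C_0 ≅ Z^10, C_1 ≅ Z^12, C_2 ≅ Z^1.

Boundary ∂_1: C_1 → C_0 sends each edge [p,q] (with p < q) to q − p. For instance
  ∂[0,5] = [5] − [0].
This gives a 10×12 integer matrix of rank 9; reducing to Smith normal form yields diagonal entries (1,1,1,1,1,1,1,1,1).

The boundary map ∂_2: C_2 → C_1 maps a triangle to the signed sum of its edges. For instance
  ∂[0,5,6] = [5,6] − [0,6] + [0,5].
The 12×1 boundary matrix has rank 1 and Smith normal form diag(1).

Now H_k = ker ∂_k / im ∂_{k+1}, so:

  H_0: rank C_0 − rank ∂_1 = 10 − 9 = 1, and the invariant factors of ∂_1 are all 1, so H_0 = Z.
  H_1: rank ker ∂_1 − rank ∂_2 = (12 − 9) − 1 = 2, and the invariant factors of ∂_2 are all 1, so H_1 = Z^2.
  H_2: rank ker ∂_2 − rank ∂_3 = (1 − 1) − 0 = 0, and there is no ∂_3, so H_2 = 0.

H_0 ≅ Z,  H_1 ≅ Z^2,  H_2 = 0.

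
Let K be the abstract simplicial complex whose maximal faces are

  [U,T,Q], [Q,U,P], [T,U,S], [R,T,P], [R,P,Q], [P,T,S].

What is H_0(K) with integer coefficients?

Fix the vertex order P < Q < R < S < T < U and write every simplex with vertices in increasing order. Then dim K = 2 and the simplices of K are:

  0-simplices (6): P, Q, R, S, T, U
  1-simplices (12): PQ, PR, PS, PT, PU, QR, QT, QU, RT, ST, SU, TU
  2-simplices (6): PQR, PQU, PRT, PST, QTU, STU

giving chain groups C_0 ≅ Z^6, C_1 ≅ Z^12, C_2 ≅ Z^6.

Boundary ∂_1: C_1 → C_0 maps an edge to its endpoints' difference, ∂[p,q] = q − p. For instance
  ∂PR = R − P.
The 6×12 boundary matrix has rank 5 and Smith normal form diag(1,1,1,1,1).

Boundary ∂_2: C_2 → C_1 acts by ∂[p,q,r] = [q,r] − [p,r] + [p,q]. For instance
  ∂PQR = QR − PR + PQ,
  ∂QTU = TU − QU + QT.
As a 12×6 matrix over Z this has rank 6, with invariant factors (1,1,1,1,1,1).

From H_k ≅ ker(∂_k) / im(∂_{k+1}) we obtain:

  H_0: rank C_0 − rank ∂_1 = 6 − 5 = 1, and the invariant factors of ∂_1 are all 1, so H_0 = Z.

H_0 = Z.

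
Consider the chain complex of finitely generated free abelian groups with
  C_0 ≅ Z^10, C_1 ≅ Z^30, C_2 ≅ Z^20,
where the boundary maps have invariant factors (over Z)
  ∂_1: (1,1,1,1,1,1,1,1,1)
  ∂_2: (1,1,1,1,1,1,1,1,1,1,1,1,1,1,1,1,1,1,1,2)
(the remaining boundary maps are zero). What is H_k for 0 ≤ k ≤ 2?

H_0 = Z,  H_1 = Z ⊕ Z/2,  H_2 = 0.

H_0: b_0 = 10 − 0 − 9 = 1; torsion from ∂_1 factors > 1: none. So H_0 = Z.
H_1: b_1 = 30 − 9 − 20 = 1; torsion from ∂_2 factors > 1: [2]. So H_1 = Z ⊕ Z/2.
H_2: b_2 = 20 − 20 − 0 = 0; torsion from ∂_3 factors > 1: none. So H_2 = 0.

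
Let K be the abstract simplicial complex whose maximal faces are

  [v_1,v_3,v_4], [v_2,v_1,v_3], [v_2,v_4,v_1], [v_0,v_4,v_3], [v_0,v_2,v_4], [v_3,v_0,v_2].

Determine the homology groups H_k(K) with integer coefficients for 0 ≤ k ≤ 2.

H_0 ≅ Z,  H_1 = 0,  H_2 ≅ Z.

Fix the vertex order v_0 < v_1 < v_2 < v_3 < v_4 and write every simplex with vertices in increasing order. Then dim K = 2 and the simplices of K are:

  0-simplices (5): [v_0], [v_1], [v_2], [v_3], [v_4]
  1-simplices (9): [v_0,v_2], [v_0,v_3], [v_0,v_4], [v_1,v_2], [v_1,v_3], [v_1,v_4], [v_2,v_3], [v_2,v_4], [v_3,v_4]
  2-simplices (6): [v_0,v_2,v_3], [v_0,v_2,v_4], [v_0,v_3,v_4], [v_1,v_2,v_3], [v_1,v_2,v_4], [v_1,v_3,v_4]

so the chain groups are C_0 ≅ Z^5, C_1 ≅ Z^9, C_2 ≅ Z^6.

∂_1: C_1 → C_0 sends each edge [p,q] (with p < q) to q − p. For instance
  ∂[v_1,v_4] = [v_4] − [v_1].
The resulting 5×9 matrix has rank 4, and its Smith normal form has invariant factors (1,1,1,1).

Boundary ∂_2: C_2 → C_1 maps a triangle to the signed sum of its edges. For instance
  ∂[v_1,v_3,v_4] = [v_3,v_4] − [v_1,v_4] + [v_1,v_3],
  ∂[v_0,v_2,v_4] = [v_2,v_4] − [v_0,v_4] + [v_0,v_2].
As a 9×6 matrix over Z this has rank 5, with invariant factors (1,1,1,1,1).

Now H_k = ker ∂_k / im ∂_{k+1}, so:

  H_0: rank C_0 − rank ∂_1 = 5 − 4 = 1, and the invariant factors of ∂_1 are all 1, so H_0 = Z.
  H_1: rank ker ∂_1 − rank ∂_2 = (9 − 4) − 5 = 0, and the invariant factors of ∂_2 are all 1, so H_1 = 0.
  H_2: rank ker ∂_2 − rank ∂_3 = (6 − 5) − 0 = 1, and there is no ∂_3, so H_2 = Z.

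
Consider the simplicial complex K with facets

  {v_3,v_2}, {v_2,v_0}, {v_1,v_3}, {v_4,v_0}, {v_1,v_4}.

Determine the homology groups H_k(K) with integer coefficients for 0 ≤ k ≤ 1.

Take the total order v_0 < v_1 < v_2 < v_3 < v_4 on the vertex set. Then K (dimension 1) consists of the simplices:

  0-simplices (5): [v_0], [v_1], [v_2], [v_3], [v_4]
  1-simplices (5): [v_0,v_2], [v_0,v_4], [v_1,v_3], [v_1,v_4], [v_2,v_3]

Hence C_0 ≅ Z^5, C_1 ≅ Z^5.

Boundary ∂_1: C_1 → C_0 sends each edge [p,q] (with p < q) to q − p. For instance
  ∂[v_0,v_2] = [v_2] − [v_0].
The 5×5 boundary matrix has rank 4 and Smith normal form diag(1,1,1,1).

Reading off H_k = ker ∂_k / im ∂_{k+1}:

  H_0: rank C_0 − rank ∂_1 = 5 − 4 = 1, and the invariant factors of ∂_1 are all 1, so H_0 ≅ Z.
  H_1: rank ker ∂_1 − rank ∂_2 = (5 − 4) − 0 = 1, and there is no ∂_2, so H_1 ≅ Z.

H_0 ≅ Z,  H_1 ≅ Z.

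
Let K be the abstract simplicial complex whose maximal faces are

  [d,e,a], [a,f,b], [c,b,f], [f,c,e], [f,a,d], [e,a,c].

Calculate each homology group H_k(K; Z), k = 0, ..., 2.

Fix the vertex order a < b < c < d < e < f and write every simplex with vertices in increasing order. Then dim K = 2 and the simplices of K are:

  0-simplices (6): a, b, c, d, e, f
  1-simplices (12): ab, ac, ad, ae, af, bc, bf, ce, cf, de, df, ef
  2-simplices (6): abf, ace, ade, adf, bcf, cef

giving chain groups C_0 ≅ Z^6, C_1 ≅ Z^12, C_2 ≅ Z^6.

Boundary ∂_1: C_1 → C_0 is given by ∂[p,q] = [q] − [p]. For instance
  ∂cf = f − c.
This gives a 6×12 integer matrix of rank 5; reducing to Smith normal form yields diagonal entries (1,1,1,1,1).

∂_2: C_2 → C_1 maps a triangle to the signed sum of its edges. For instance
  ∂ace = ce − ae + ac,
  ∂adf = df − af + ad.
This gives a 12×6 integer matrix of rank 6; reducing to Smith normal form yields diagonal entries (1,1,1,1,1,1).

From H_k ≅ ker(∂_k) / im(∂_{k+1}) we obtain:

  H_0: rank C_0 − rank ∂_1 = 6 − 5 = 1, and the invariant factors of ∂_1 are all 1, so H_0 ≅ Z.
  H_1: rank ker ∂_1 − rank ∂_2 = (12 − 5) − 6 = 1, and the invariant factors of ∂_2 are all 1, so H_1 ≅ Z.
  H_2: rank ker ∂_2 − rank ∂_3 = (6 − 6) − 0 = 0, and there is no ∂_3, so H_2 ≅ 0.

As a check, the Euler characteristic is 6 − 12 + 6 = 0, which agrees with 1 − 1 + 0 = 0.

H_0 ≅ Z,  H_1 ≅ Z,  H_2 = 0.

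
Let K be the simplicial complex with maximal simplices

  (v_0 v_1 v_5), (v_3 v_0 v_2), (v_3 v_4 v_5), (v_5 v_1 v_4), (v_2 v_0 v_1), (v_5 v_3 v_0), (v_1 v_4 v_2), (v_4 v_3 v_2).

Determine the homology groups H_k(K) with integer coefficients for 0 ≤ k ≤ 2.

H_0 ≅ Z,  H_1 = 0,  H_2 ≅ Z.

K has 6 vertices, 12 edges, 8 triangles.
rank ∂_0 = 0, rank ∂_1 = 5 ⇒ b_0 = 6 − 0 − 5 = 1; all invariant factors of ∂_1 are 1 so no torsion. So H_0 ≅ Z.
rank ∂_1 = 5, rank ∂_2 = 7 ⇒ b_1 = 12 − 5 − 7 = 0; all invariant factors of ∂_2 are 1 so no torsion. So H_1 ≅ 0.
rank ∂_2 = 7, rank ∂_3 = 0 ⇒ b_2 = 8 − 7 − 0 = 1. So H_2 ≅ Z.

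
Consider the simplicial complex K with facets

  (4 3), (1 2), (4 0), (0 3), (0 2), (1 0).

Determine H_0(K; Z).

Fix the vertex order 0 < 1 < 2 < 3 < 4 and write every simplex with vertices in increasing order. Then dim K = 1 and the simplices of K are:

  0-simplices (5): [0], [1], [2], [3], [4]
  1-simplices (6): [0,1], [0,2], [0,3], [0,4], [1,2], [3,4]

so the chain groups are C_0 ≅ Z^5, C_1 ≅ Z^6.

The boundary map ∂_1: C_1 → C_0 is given by ∂[p,q] = [q] − [p].
The 5×6 boundary matrix has rank 4 and Smith normal form diag(1,1,1,1).

Reading off H_k = ker ∂_k / im ∂_{k+1}:

  H_0: rank C_0 − rank ∂_1 = 5 − 4 = 1, and the invariant factors of ∂_1 are all 1, so H_0 = Z.

H_0 = Z.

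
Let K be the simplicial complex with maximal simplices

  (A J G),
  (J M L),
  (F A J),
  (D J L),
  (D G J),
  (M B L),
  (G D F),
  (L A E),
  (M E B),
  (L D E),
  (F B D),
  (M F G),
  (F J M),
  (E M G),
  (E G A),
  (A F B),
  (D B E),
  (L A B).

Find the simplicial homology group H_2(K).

Take the total order A < B < D < E < F < G < J < L < M on the vertex set. Then K (dimension 2) consists of the simplices:

  0-simplices (9): A, B, D, E, F, G, J, L, M
  1-simplices (27): AB, AE, AF, AG, AJ, AL, BD, BE, BF, BL, BM, DE, DF, DG, DJ, DL, EG, EL, EM, FG, FJ, FM, GJ, GM, JL, JM, LM
  2-simplices (18): ABF, ABL, AEG, AEL, AFJ, AGJ, BDE, BDF, BEM, BLM, DEL, DFG, DGJ, DJL, EGM, FGM, FJM, JLM

Hence C_0 ≅ Z^9, C_1 ≅ Z^27, C_2 ≅ Z^18.

∂_1: C_1 → C_0 is given by ∂[p,q] = [q] − [p].
The 9×27 boundary matrix has rank 8 and Smith normal form diag(1,1,1,1,1,1,1,1).

The boundary map ∂_2: C_2 → C_1 sends each 2-simplex [p,q,r] to [q,r] − [p,r] + [p,q]. For instance
  ∂FJM = JM − FM + FJ,
  ∂DJL = JL − DL + DJ.
This gives a 27×18 integer matrix of rank 18; reducing to Smith normal form yields diagonal entries (1,1,1,1,1,1,1,1,1,1,1,1,1,1,1,1,1,2).

Now H_k = ker ∂_k / im ∂_{k+1}, so:

  H_2: rank ker ∂_2 − rank ∂_3 = (18 − 18) − 0 = 0, and there is no ∂_3, so H_2 = 0.

(K is a triangulation of the Klein bottle.)

H_2 = 0.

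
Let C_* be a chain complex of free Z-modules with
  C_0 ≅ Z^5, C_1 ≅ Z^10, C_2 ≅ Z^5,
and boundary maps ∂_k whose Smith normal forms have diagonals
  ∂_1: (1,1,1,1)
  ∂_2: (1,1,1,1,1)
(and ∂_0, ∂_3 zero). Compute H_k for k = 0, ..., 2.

H_0 = Z,  H_1 = Z,  H_2 = 0.

H_0: b_0 = 5 − 0 − 4 = 1; torsion from ∂_1 factors > 1: none. So H_0 = Z.
H_1: b_1 = 10 − 4 − 5 = 1; torsion from ∂_2 factors > 1: none. So H_1 = Z.
H_2: b_2 = 5 − 5 − 0 = 0; torsion from ∂_3 factors > 1: none. So H_2 = 0.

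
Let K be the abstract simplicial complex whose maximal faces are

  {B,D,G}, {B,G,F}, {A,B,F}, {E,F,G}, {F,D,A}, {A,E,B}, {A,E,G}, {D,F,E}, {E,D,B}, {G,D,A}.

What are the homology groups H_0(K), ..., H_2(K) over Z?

H_0 = Z,  H_1 = Z_2,  H_2 = 0.

Take the total order A < B < D < E < F < G on the vertex set. Then K (dimension 2) consists of the simplices:

  0-simplices (6): A, B, D, E, F, G
  1-simplices (15): AB, AD, AE, AF, AG, BD, BE, BF, BG, DE, DF, DG, EF, EG, FG
  2-simplices (10): ABE, ABF, ADF, ADG, AEG, BDE, BDG, BFG, DEF, EFG

so the chain groups are C_0 ≅ Z^6, C_1 ≅ Z^15, C_2 ≅ Z^10.

The boundary map ∂_1: C_1 → C_0 sends each edge [p,q] (with p < q) to q − p.
This gives a 6×15 integer matrix of rank 5; reducing to Smith normal form yields diagonal entries (1,1,1,1,1).

∂_2: C_2 → C_1 acts by ∂[p,q,r] = [q,r] − [p,r] + [p,q]. For instance
  ∂AEG = EG − AG + AE,
  ∂ABF = BF − AF + AB.
This gives a 15×10 integer matrix of rank 10; reducing to Smith normal form yields diagonal entries (1,1,1,1,1,1,1,1,1,2).

Now H_k = ker ∂_k / im ∂_{k+1}, so:

  H_0: rank C_0 − rank ∂_1 = 6 − 5 = 1, and the invariant factors of ∂_1 are all 1, so H_0 = Z.
  H_1: rank ker ∂_1 − rank ∂_2 = (15 − 5) − 10 = 0, and ∂_2 has invariant factor 2 > 1, so H_1 = Z_2.
  H_2: rank ker ∂_2 − rank ∂_3 = (10 − 10) − 0 = 0, and there is no ∂_3, so H_2 = 0.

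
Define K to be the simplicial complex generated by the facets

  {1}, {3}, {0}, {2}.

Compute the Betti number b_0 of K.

K has 4 vertices.
rank ∂_0 = 0, rank ∂_1 = 0 ⇒ b_0 = 4 − 0 − 0 = 4. So H_0 ≅ Z^4.

b_0 = 4.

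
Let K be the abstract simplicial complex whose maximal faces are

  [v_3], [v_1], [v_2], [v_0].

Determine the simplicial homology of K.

H_0 ≅ Z^4.

K has 4 vertices.
rank ∂_0 = 0, rank ∂_1 = 0 ⇒ b_0 = 4 − 0 − 0 = 4. So H_0 ≅ Z^4.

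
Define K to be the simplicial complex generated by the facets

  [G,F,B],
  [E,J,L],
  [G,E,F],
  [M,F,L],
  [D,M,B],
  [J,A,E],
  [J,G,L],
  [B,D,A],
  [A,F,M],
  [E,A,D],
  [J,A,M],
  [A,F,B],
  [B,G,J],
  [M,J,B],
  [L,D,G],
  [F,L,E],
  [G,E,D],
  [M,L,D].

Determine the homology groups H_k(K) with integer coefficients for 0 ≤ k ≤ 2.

Order the vertices as A < B < D < E < F < G < J < L < M. Listing each simplex with vertices in this order, K has dimension 2 with simplices:

  0-simplices (9): A, B, D, E, F, G, J, L, M
  1-simplices (27): AB, AD, AE, AF, AJ, AM, BD, BF, BG, BJ, BM, DE, DG, DL, DM, EF, EG, EJ, EL, FG, FL, FM, GJ, GL, JL, JM, LM
  2-simplices (18): ABD, ABF, ADE, AEJ, AFM, AJM, BDM, BFG, BGJ, BJM, DEG, DGL, DLM, EFG, EFL, EJL, FLM, GJL

Hence C_0 ≅ Z^9, C_1 ≅ Z^27, C_2 ≅ Z^18.

The boundary map ∂_1: C_1 → C_0 maps an edge to its endpoints' difference, ∂[p,q] = q − p.
This gives a 9×27 integer matrix of rank 8; reducing to Smith normal form yields diagonal entries (1,1,1,1,1,1,1,1).

Boundary ∂_2: C_2 → C_1 acts by ∂[p,q,r] = [q,r] − [p,r] + [p,q]. For instance
  ∂ABF = BF − AF + AB,
  ∂DGL = GL − DL + DG.
As a 27×18 matrix over Z this has rank 18, with invariant factors (1,1,1,1,1,1,1,1,1,1,1,1,1,1,1,1,1,2).

Computing H_k = (kernel of ∂_k) / (image of ∂_{k+1}):

  H_0: rank C_0 − rank ∂_1 = 9 − 8 = 1, and the invariant factors of ∂_1 are all 1, so H_0 ≅ Z.
  H_1: rank ker ∂_1 − rank ∂_2 = (27 − 8) − 18 = 1, and ∂_2 has invariant factor 2 > 1, so H_1 ≅ Z ⊕ Z/2Z.
  H_2: rank ker ∂_2 − rank ∂_3 = (18 − 18) − 0 = 0, and there is no ∂_3, so H_2 ≅ 0.

As a check, the Euler characteristic is 9 − 27 + 18 = 0, which agrees with 1 − 1 + 0 = 0.

H_0 ≅ Z,  H_1 ≅ Z ⊕ Z/2Z,  H_2 = 0.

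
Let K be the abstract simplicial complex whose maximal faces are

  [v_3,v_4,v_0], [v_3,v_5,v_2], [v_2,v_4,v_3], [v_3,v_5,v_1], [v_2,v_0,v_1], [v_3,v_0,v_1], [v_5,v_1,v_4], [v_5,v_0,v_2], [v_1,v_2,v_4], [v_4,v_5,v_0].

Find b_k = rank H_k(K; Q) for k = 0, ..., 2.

b_0 = 1, b_1 = 0, b_2 = 0.

Take the total order v_0 < v_1 < v_2 < v_3 < v_4 < v_5 on the vertex set. Then K (dimension 2) consists of the simplices:

  0-simplices (6): [v_0], [v_1], [v_2], [v_3], [v_4], [v_5]
  1-simplices (15): (15 of them)
  2-simplices (10): [v_0,v_1,v_2], [v_0,v_1,v_3], [v_0,v_2,v_5], [v_0,v_3,v_4], [v_0,v_4,v_5], [v_1,v_2,v_4], [v_1,v_3,v_5], [v_1,v_4,v_5], [v_2,v_3,v_4], [v_2,v_3,v_5]

so the chain groups are C_0 ≅ Z^6, C_1 ≅ Z^15, C_2 ≅ Z^10.

∂_1: C_1 → C_0 is given by ∂[p,q] = [q] − [p].
The resulting 6×15 matrix has rank 5, and its Smith normal form has invariant factors (1,1,1,1,1).

∂_2: C_2 → C_1 maps a triangle to the signed sum of its edges. For instance
  ∂[v_0,v_3,v_4] = [v_3,v_4] − [v_0,v_4] + [v_0,v_3],
  ∂[v_0,v_2,v_5] = [v_2,v_5] − [v_0,v_5] + [v_0,v_2].
The 15×10 boundary matrix has rank 10 and Smith normal form diag(1,1,1,1,1,1,1,1,1,2).

Computing H_k = (kernel of ∂_k) / (image of ∂_{k+1}):

  H_0: rank C_0 − rank ∂_1 = 6 − 5 = 1, and the invariant factors of ∂_1 are all 1, so H_0 ≅ Z.
  H_1: rank ker ∂_1 − rank ∂_2 = (15 − 5) − 10 = 0, and ∂_2 has invariant factor 2 > 1, so H_1 ≅ Z_2.
  H_2: rank ker ∂_2 − rank ∂_3 = (10 − 10) − 0 = 0, and there is no ∂_3, so H_2 ≅ 0.

As a check, the Euler characteristic is 6 − 15 + 10 = 1, which agrees with 1 − 0 + 0 = 1.
(K is a triangulation of the real projective plane RP^2.)

Hence the Betti numbers are b_0 = 1, b_1 = 0, b_2 = 0.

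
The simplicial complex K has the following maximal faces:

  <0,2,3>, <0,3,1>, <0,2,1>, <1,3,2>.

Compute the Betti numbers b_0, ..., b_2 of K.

Fix the vertex order 0 < 1 < 2 < 3 and write every simplex with vertices in increasing order. Then dim K = 2 and the simplices of K are:

  0-simplices (4): [0], [1], [2], [3]
  1-simplices (6): [0,1], [0,2], [0,3], [1,2], [1,3], [2,3]
  2-simplices (4): [0,1,2], [0,1,3], [0,2,3], [1,2,3]

so the chain groups are C_0 ≅ Z^4, C_1 ≅ Z^6, C_2 ≅ Z^4.

∂_1: C_1 → C_0 sends each edge [p,q] (with p < q) to q − p. For instance
  ∂[0,3] = [3] − [0].
This gives a 4×6 integer matrix of rank 3; reducing to Smith normal form yields diagonal entries (1,1,1).

∂_2: C_2 → C_1 acts by ∂[p,q,r] = [q,r] − [p,r] + [p,q]. For instance
  ∂[0,1,2] = [1,2] − [0,2] + [0,1],
  ∂[1,2,3] = [2,3] − [1,3] + [1,2].
The resulting 6×4 matrix has rank 3, and its Smith normal form has invariant factors (1,1,1).

Computing H_k = (kernel of ∂_k) / (image of ∂_{k+1}):

  H_0: rank C_0 − rank ∂_1 = 4 − 3 = 1, and the invariant factors of ∂_1 are all 1, so H_0 = Z.
  H_1: rank ker ∂_1 − rank ∂_2 = (6 − 3) − 3 = 0, and the invariant factors of ∂_2 are all 1, so H_1 = 0.
  H_2: rank ker ∂_2 − rank ∂_3 = (4 − 3) − 0 = 1, and there is no ∂_3, so H_2 = Z.

As a check, the Euler characteristic is 4 − 6 + 4 = 2, which agrees with 1 − 0 + 1 = 2.

Hence the Betti numbers are b_0 = 1, b_1 = 0, b_2 = 1.

b_0 = 1, b_1 = 0, b_2 = 1.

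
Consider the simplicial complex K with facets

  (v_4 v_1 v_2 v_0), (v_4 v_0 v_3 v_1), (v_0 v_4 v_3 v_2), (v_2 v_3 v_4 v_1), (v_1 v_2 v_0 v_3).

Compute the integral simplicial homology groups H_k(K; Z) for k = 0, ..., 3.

H_0 ≅ Z,  H_1 = 0,  H_2 = 0,  H_3 ≅ Z.

Order the vertices as v_0 < v_1 < v_2 < v_3 < v_4. Listing each simplex with vertices in this order, K has dimension 3 with simplices:

  0-simplices (5): [v_0], [v_1], [v_2], [v_3], [v_4]
  1-simplices (10): [v_0,v_1], [v_0,v_2], [v_0,v_3], [v_0,v_4], [v_1,v_2], [v_1,v_3], [v_1,v_4], [v_2,v_3], [v_2,v_4], [v_3,v_4]
  2-simplices (10): [v_0,v_1,v_2], [v_0,v_1,v_3], [v_0,v_1,v_4], [v_0,v_2,v_3], [v_0,v_2,v_4], [v_0,v_3,v_4], [v_1,v_2,v_3], [v_1,v_2,v_4], [v_1,v_3,v_4], [v_2,v_3,v_4]
  3-simplices (5): [v_0,v_1,v_2,v_3], [v_0,v_1,v_2,v_4], [v_0,v_1,v_3,v_4], [v_0,v_2,v_3,v_4], [v_1,v_2,v_3,v_4]

giving chain groups C_0 ≅ Z^5, C_1 ≅ Z^10, C_2 ≅ Z^10, C_3 ≅ Z^5.

Boundary ∂_1: C_1 → C_0 is given by ∂[p,q] = [q] − [p]. For instance
  ∂[v_3,v_4] = [v_4] − [v_3].
The 5×10 boundary matrix has rank 4 and Smith normal form diag(1,1,1,1).

∂_2: C_2 → C_1 sends each 2-simplex [p,q,r] to [q,r] − [p,r] + [p,q]. For instance
  ∂[v_1,v_2,v_4] = [v_2,v_4] − [v_1,v_4] + [v_1,v_2],
  ∂[v_2,v_3,v_4] = [v_3,v_4] − [v_2,v_4] + [v_2,v_3].
The resulting 10×10 matrix has rank 6, and its Smith normal form has invariant factors (1,1,1,1,1,1).

∂_3: C_3 → C_2 sends each 3-simplex σ to the alternating sum Σ_i (−1)^i (σ with its i-th vertex removed). For instance
  ∂[v_0,v_1,v_2,v_4] = [v_1,v_2,v_4] − [v_0,v_2,v_4] + [v_0,v_1,v_4] − [v_0,v_1,v_2],
  ∂[v_0,v_2,v_3,v_4] = [v_2,v_3,v_4] − [v_0,v_3,v_4] + [v_0,v_2,v_4] − [v_0,v_2,v_3].
This gives a 10×5 integer matrix of rank 4; reducing to Smith normal form yields diagonal entries (1,1,1,1).

Now H_k = ker ∂_k / im ∂_{k+1}, so:

  H_0: rank C_0 − rank ∂_1 = 5 − 4 = 1, and the invariant factors of ∂_1 are all 1, so H_0 ≅ Z.
  H_1: rank ker ∂_1 − rank ∂_2 = (10 − 4) − 6 = 0, and the invariant factors of ∂_2 are all 1, so H_1 ≅ 0.
  H_2: rank ker ∂_2 − rank ∂_3 = (10 − 6) − 4 = 0, and the invariant factors of ∂_3 are all 1, so H_2 ≅ 0.
  H_3: rank ker ∂_3 − rank ∂_4 = (5 − 4) − 0 = 1, and there is no ∂_4, so H_3 ≅ Z.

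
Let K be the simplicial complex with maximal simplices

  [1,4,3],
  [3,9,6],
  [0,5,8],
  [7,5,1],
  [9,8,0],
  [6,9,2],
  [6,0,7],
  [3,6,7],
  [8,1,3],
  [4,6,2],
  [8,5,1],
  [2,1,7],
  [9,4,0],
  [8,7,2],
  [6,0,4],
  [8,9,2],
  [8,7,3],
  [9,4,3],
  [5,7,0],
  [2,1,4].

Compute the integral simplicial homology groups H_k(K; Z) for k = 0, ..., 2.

H_0 = Z,  H_1 = Z ⊕ Z/2Z,  H_2 = 0.

Take the total order 0 < 1 < 2 < 3 < 4 < 5 < 6 < 7 < 8 < 9 on the vertex set. Then K (dimension 2) consists of the simplices:

  0-simplices (10): [0], [1], [2], [3], [4], [5], [6], [7], [8], [9]
  1-simplices (30): (30 of them)
  2-simplices (20): (20 of them)

so the chain groups are C_0 ≅ Z^10, C_1 ≅ Z^30, C_2 ≅ Z^20.

The boundary map ∂_1: C_1 → C_0 maps an edge to its endpoints' difference, ∂[p,q] = q − p. For instance
  ∂[4,9] = [9] − [4].
As a 10×30 matrix over Z this has rank 9, with invariant factors (1,1,1,1,1,1,1,1,1).

The boundary map ∂_2: C_2 → C_1 sends each 2-simplex [p,q,r] to [q,r] − [p,r] + [p,q]. For instance
  ∂[1,5,7] = [5,7] − [1,7] + [1,5],
  ∂[1,5,8] = [5,8] − [1,8] + [1,5].
As a 30×20 matrix over Z this has rank 20, with invariant factors (1,1,1,1,1,1,1,1,1,1,1,1,1,1,1,1,1,1,1,2).

Reading off H_k = ker ∂_k / im ∂_{k+1}:

  H_0: rank C_0 − rank ∂_1 = 10 − 9 = 1, and the invariant factors of ∂_1 are all 1, so H_0 ≅ Z.
  H_1: rank ker ∂_1 − rank ∂_2 = (30 − 9) − 20 = 1, and ∂_2 has invariant factor 2 > 1, so H_1 ≅ Z ⊕ Z/2Z.
  H_2: rank ker ∂_2 − rank ∂_3 = (20 − 20) − 0 = 0, and there is no ∂_3, so H_2 ≅ 0.

(K is a triangulation of the Klein bottle.)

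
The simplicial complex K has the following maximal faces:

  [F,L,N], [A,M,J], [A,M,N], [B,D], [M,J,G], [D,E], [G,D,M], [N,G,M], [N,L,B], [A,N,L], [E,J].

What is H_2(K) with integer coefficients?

Order the vertices as A < B < D < E < F < G < J < L < M < N. Listing each simplex with vertices in this order, K has dimension 2 with simplices:

  0-simplices (10): A, B, D, E, F, G, J, L, M, N
  1-simplices (19): AJ, AL, AM, AN, BD, BL, BN, DE, DG, DM, EJ, FL, FN, GJ, GM, GN, JM, LN, MN
  2-simplices (8): AJM, ALN, AMN, BLN, DGM, FLN, GJM, GMN

giving chain groups C_0 ≅ Z^10, C_1 ≅ Z^19, C_2 ≅ Z^8.

Boundary ∂_1: C_1 → C_0 sends each edge [p,q] (with p < q) to q − p. For instance
  ∂BD = D − B.
The 10×19 boundary matrix has rank 9 and Smith normal form diag(1,1,1,1,1,1,1,1,1).

The boundary map ∂_2: C_2 → C_1 sends each 2-simplex [p,q,r] to [q,r] − [p,r] + [p,q]. For instance
  ∂BLN = LN − BN + BL,
  ∂AMN = MN − AN + AM.
The resulting 19×8 matrix has rank 8, and its Smith normal form has invariant factors (1,1,1,1,1,1,1,1).

Reading off H_k = ker ∂_k / im ∂_{k+1}:

  H_2: rank ker ∂_2 − rank ∂_3 = (8 − 8) − 0 = 0, and there is no ∂_3, so H_2 = 0.

H_2 ≅ 0.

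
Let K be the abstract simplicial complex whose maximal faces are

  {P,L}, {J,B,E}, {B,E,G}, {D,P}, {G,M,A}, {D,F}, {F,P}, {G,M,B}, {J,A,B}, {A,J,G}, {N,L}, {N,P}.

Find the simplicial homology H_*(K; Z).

Fix the vertex order A < B < D < E < F < G < J < L < M < N < P and write every simplex with vertices in increasing order. Then dim K = 2 and the simplices of K are:

  0-simplices (11): A, B, D, E, F, G, J, L, M, N, P
  1-simplices (18): AB, AG, AJ, AM, BE, BG, BJ, BM, DF, DP, EG, EJ, FP, GJ, GM, LN, LP, NP
  2-simplices (6): ABJ, AGJ, AGM, BEG, BEJ, BGM

so the chain groups are C_0 ≅ Z^11, C_1 ≅ Z^18, C_2 ≅ Z^6.

Boundary ∂_1: C_1 → C_0 maps an edge to its endpoints' difference, ∂[p,q] = q − p. For instance
  ∂AG = G − A.
As a 11×18 matrix over Z this has rank 9, with invariant factors (1,1,1,1,1,1,1,1,1).

∂_2: C_2 → C_1 sends each 2-simplex [p,q,r] to [q,r] − [p,r] + [p,q]. For instance
  ∂BEJ = EJ − BJ + BE,
  ∂AGJ = GJ − AJ + AG.
This gives a 18×6 integer matrix of rank 6; reducing to Smith normal form yields diagonal entries (1,1,1,1,1,1).

Computing H_k = (kernel of ∂_k) / (image of ∂_{k+1}):

  H_0: rank C_0 − rank ∂_1 = 11 − 9 = 2, and the invariant factors of ∂_1 are all 1, so H_0 ≅ Z^2.
  H_1: rank ker ∂_1 − rank ∂_2 = (18 − 9) − 6 = 3, and the invariant factors of ∂_2 are all 1, so H_1 ≅ Z^3.
  H_2: rank ker ∂_2 − rank ∂_3 = (6 − 6) − 0 = 0, and there is no ∂_3, so H_2 ≅ 0.

As a check, the Euler characteristic is 11 − 18 + 6 = -1, which agrees with 2 − 3 + 0 = -1.
(K is a triangulation of the disjoint union of the cylinder S^1 x I and a wedge of 2 circles.)

H_0 = Z^2,  H_1 = Z^3,  H_2 = 0.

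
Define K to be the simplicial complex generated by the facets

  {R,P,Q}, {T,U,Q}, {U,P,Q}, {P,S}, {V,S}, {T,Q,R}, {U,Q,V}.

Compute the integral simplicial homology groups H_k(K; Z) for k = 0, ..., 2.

Take the total order P < Q < R < S < T < U < V on the vertex set. Then K (dimension 2) consists of the simplices:

  0-simplices (7): P, Q, R, S, T, U, V
  1-simplices (12): PQ, PR, PS, PU, QR, QT, QU, QV, RT, SV, TU, UV
  2-simplices (5): PQR, PQU, QRT, QTU, QUV

Hence C_0 ≅ Z^7, C_1 ≅ Z^12, C_2 ≅ Z^5.

∂_1: C_1 → C_0 maps an edge to its endpoints' difference, ∂[p,q] = q − p. For instance
  ∂TU = U − T.
This gives a 7×12 integer matrix of rank 6; reducing to Smith normal form yields diagonal entries (1,1,1,1,1,1).

The boundary map ∂_2: C_2 → C_1 sends each 2-simplex [p,q,r] to [q,r] − [p,r] + [p,q]. For instance
  ∂QRT = RT − QT + QR,
  ∂QTU = TU − QU + QT.
The resulting 12×5 matrix has rank 5, and its Smith normal form has invariant factors (1,1,1,1,1).

Computing H_k = (kernel of ∂_k) / (image of ∂_{k+1}):

  H_0: rank C_0 − rank ∂_1 = 7 − 6 = 1, and the invariant factors of ∂_1 are all 1, so H_0 ≅ Z.
  H_1: rank ker ∂_1 − rank ∂_2 = (12 − 6) − 5 = 1, and the invariant factors of ∂_2 are all 1, so H_1 ≅ Z.
  H_2: rank ker ∂_2 − rank ∂_3 = (5 − 5) − 0 = 0, and there is no ∂_3, so H_2 ≅ 0.

H_0 ≅ Z,  H_1 ≅ Z,  H_2 = 0.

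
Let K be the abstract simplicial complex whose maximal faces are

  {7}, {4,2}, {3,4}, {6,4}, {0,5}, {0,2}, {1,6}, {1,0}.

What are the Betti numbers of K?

b_0 = 2, b_1 = 1.

Fix the vertex order 0 < 1 < 2 < 3 < 4 < 5 < 6 < 7 and write every simplex with vertices in increasing order. Then dim K = 1 and the simplices of K are:

  0-simplices (8): [0], [1], [2], [3], [4], [5], [6], [7]
  1-simplices (7): [0,1], [0,2], [0,5], [1,6], [2,4], [3,4], [4,6]

so the chain groups are C_0 ≅ Z^8, C_1 ≅ Z^7.

The boundary map ∂_1: C_1 → C_0 sends each edge [p,q] (with p < q) to q − p.
The 8×7 boundary matrix has rank 6 and Smith normal form diag(1,1,1,1,1,1).

Computing H_k = (kernel of ∂_k) / (image of ∂_{k+1}):

  H_0: rank C_0 − rank ∂_1 = 8 − 6 = 2, and the invariant factors of ∂_1 are all 1, so H_0 = Z^2.
  H_1: rank ker ∂_1 − rank ∂_2 = (7 − 6) − 0 = 1, and there is no ∂_2, so H_1 = Z.

Hence the Betti numbers are b_0 = 2, b_1 = 1.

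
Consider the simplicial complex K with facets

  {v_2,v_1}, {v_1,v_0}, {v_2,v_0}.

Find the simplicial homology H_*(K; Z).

H_0 = Z,  H_1 = Z.

Order the vertices as v_0 < v_1 < v_2. Listing each simplex with vertices in this order, K has dimension 1 with simplices:

  0-simplices (3): [v_0], [v_1], [v_2]
  1-simplices (3): [v_0,v_1], [v_0,v_2], [v_1,v_2]

giving chain groups C_0 ≅ Z^3, C_1 ≅ Z^3.

∂_1: C_1 → C_0 sends each edge [p,q] (with p < q) to q − p. For instance
  ∂[v_0,v_1] = [v_1] − [v_0].
As a 3×3 matrix over Z this has rank 2, with invariant factors (1,1).

Computing H_k = (kernel of ∂_k) / (image of ∂_{k+1}):

  H_0: rank C_0 − rank ∂_1 = 3 − 2 = 1, and the invariant factors of ∂_1 are all 1, so H_0 = Z.
  H_1: rank ker ∂_1 − rank ∂_2 = (3 − 2) − 0 = 1, and there is no ∂_2, so H_1 = Z.

(K is a triangulation of the circle S^1.)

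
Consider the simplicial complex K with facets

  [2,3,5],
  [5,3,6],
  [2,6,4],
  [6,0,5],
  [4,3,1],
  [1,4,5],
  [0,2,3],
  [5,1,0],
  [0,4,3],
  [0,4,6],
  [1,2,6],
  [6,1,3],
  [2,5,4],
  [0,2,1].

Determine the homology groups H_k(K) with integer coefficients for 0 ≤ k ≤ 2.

H_0 = Z,  H_1 = Z^2,  H_2 = Z.

Fix the vertex order 0 < 1 < 2 < 3 < 4 < 5 < 6 and write every simplex with vertices in increasing order. Then dim K = 2 and the simplices of K are:

  0-simplices (7): [0], [1], [2], [3], [4], [5], [6]
  1-simplices (21): [0,1], [0,2], [0,3], [0,4], [0,5], [0,6], [1,2], [1,3], [1,4], [1,5], [1,6], [2,3], [2,4], [2,5], [2,6], [3,4], [3,5], [3,6], [4,5], [4,6], [5,6]
  2-simplices (14): [0,1,2], [0,1,5], [0,2,3], [0,3,4], [0,4,6], [0,5,6], [1,2,6], [1,3,4], [1,3,6], [1,4,5], [2,3,5], [2,4,5], [2,4,6], [3,5,6]

Hence C_0 ≅ Z^7, C_1 ≅ Z^21, C_2 ≅ Z^14.

The boundary map ∂_1: C_1 → C_0 sends each edge [p,q] (with p < q) to q − p.
This gives a 7×21 integer matrix of rank 6; reducing to Smith normal form yields diagonal entries (1,1,1,1,1,1).

Boundary ∂_2: C_2 → C_1 sends each 2-simplex [p,q,r] to [q,r] − [p,r] + [p,q]. For instance
  ∂[0,5,6] = [5,6] − [0,6] + [0,5],
  ∂[2,4,6] = [4,6] − [2,6] + [2,4].
The 21×14 boundary matrix has rank 13 and Smith normal form diag(1,1,1,1,1,1,1,1,1,1,1,1,1).

Computing H_k = (kernel of ∂_k) / (image of ∂_{k+1}):

  H_0: rank C_0 − rank ∂_1 = 7 − 6 = 1, and the invariant factors of ∂_1 are all 1, so H_0 = Z.
  H_1: rank ker ∂_1 − rank ∂_2 = (21 − 6) − 13 = 2, and the invariant factors of ∂_2 are all 1, so H_1 = Z^2.
  H_2: rank ker ∂_2 − rank ∂_3 = (14 − 13) − 0 = 1, and there is no ∂_3, so H_2 = Z.

(K is a triangulation of the torus T^2.)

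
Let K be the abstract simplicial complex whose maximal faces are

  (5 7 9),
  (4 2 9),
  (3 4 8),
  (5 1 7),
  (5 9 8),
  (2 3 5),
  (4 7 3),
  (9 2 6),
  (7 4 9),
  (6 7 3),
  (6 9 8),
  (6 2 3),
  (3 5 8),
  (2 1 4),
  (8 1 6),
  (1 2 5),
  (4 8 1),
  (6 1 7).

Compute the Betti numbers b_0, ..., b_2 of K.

Fix the vertex order 1 < 2 < 3 < 4 < 5 < 6 < 7 < 8 < 9 and write every simplex with vertices in increasing order. Then dim K = 2 and the simplices of K are:

  0-simplices (9): [1], [2], [3], [4], [5], [6], [7], [8], [9]
  1-simplices (27): (27 of them)
  2-simplices (18): [1,2,4], [1,2,5], [1,4,8], [1,5,7], [1,6,7], [1,6,8], [2,3,5], [2,3,6], [2,4,9], [2,6,9], [3,4,7], [3,4,8], [3,5,8], [3,6,7], [4,7,9], [5,7,9], [5,8,9], [6,8,9]

giving chain groups C_0 ≅ Z^9, C_1 ≅ Z^27, C_2 ≅ Z^18.

The boundary map ∂_1: C_1 → C_0 is given by ∂[p,q] = [q] − [p].
The 9×27 boundary matrix has rank 8 and Smith normal form diag(1,1,1,1,1,1,1,1).

Boundary ∂_2: C_2 → C_1 sends each 2-simplex [p,q,r] to [q,r] − [p,r] + [p,q]. For instance
  ∂[4,7,9] = [7,9] − [4,9] + [4,7],
  ∂[1,4,8] = [4,8] − [1,8] + [1,4].
The resulting 27×18 matrix has rank 17, and its Smith normal form has invariant factors (1,1,1,1,1,1,1,1,1,1,1,1,1,1,1,1,1).

From H_k ≅ ker(∂_k) / im(∂_{k+1}) we obtain:

  H_0: rank C_0 − rank ∂_1 = 9 − 8 = 1, and the invariant factors of ∂_1 are all 1, so H_0 ≅ Z.
  H_1: rank ker ∂_1 − rank ∂_2 = (27 − 8) − 17 = 2, and the invariant factors of ∂_2 are all 1, so H_1 ≅ Z^2.
  H_2: rank ker ∂_2 − rank ∂_3 = (18 − 17) − 0 = 1, and there is no ∂_3, so H_2 ≅ Z.

Hence the Betti numbers are b_0 = 1, b_1 = 2, b_2 = 1.

b_0 = 1, b_1 = 2, b_2 = 1.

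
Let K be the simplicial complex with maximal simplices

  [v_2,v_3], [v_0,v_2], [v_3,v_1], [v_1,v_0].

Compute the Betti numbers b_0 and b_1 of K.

Take the total order v_0 < v_1 < v_2 < v_3 on the vertex set. Then K (dimension 1) consists of the simplices:

  0-simplices (4): [v_0], [v_1], [v_2], [v_3]
  1-simplices (4): [v_0,v_1], [v_0,v_2], [v_1,v_3], [v_2,v_3]

so the chain groups are C_0 ≅ Z^4, C_1 ≅ Z^4.

The boundary map ∂_1: C_1 → C_0 maps an edge to its endpoints' difference, ∂[p,q] = q − p. For instance
  ∂[v_0,v_2] = [v_2] − [v_0].
This gives a 4×4 integer matrix of rank 3; reducing to Smith normal form yields diagonal entries (1,1,1).

Now H_k = ker ∂_k / im ∂_{k+1}, so:

  H_0: rank C_0 − rank ∂_1 = 4 − 3 = 1, and the invariant factors of ∂_1 are all 1, so H_0 ≅ Z.
  H_1: rank ker ∂_1 − rank ∂_2 = (4 − 3) − 0 = 1, and there is no ∂_2, so H_1 ≅ Z.

Hence the Betti numbers are b_0 = 1, b_1 = 1.

b_0 = 1, b_1 = 1.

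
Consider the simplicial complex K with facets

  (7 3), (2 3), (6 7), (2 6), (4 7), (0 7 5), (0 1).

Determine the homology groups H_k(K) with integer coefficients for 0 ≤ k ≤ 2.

H_0 ≅ Z,  H_1 ≅ Z,  H_2 = 0.

Order the vertices as 0 < 1 < 2 < 3 < 4 < 5 < 6 < 7. Listing each simplex with vertices in this order, K has dimension 2 with simplices:

  0-simplices (8): [0], [1], [2], [3], [4], [5], [6], [7]
  1-simplices (9): [0,1], [0,5], [0,7], [2,3], [2,6], [3,7], [4,7], [5,7], [6,7]
  2-simplices (1): [0,5,7]

giving chain groups C_0 ≅ Z^8, C_1 ≅ Z^9, C_2 ≅ Z^1.

The boundary map ∂_1: C_1 → C_0 is given by ∂[p,q] = [q] − [p].
As a 8×9 matrix over Z this has rank 7, with invariant factors (1,1,1,1,1,1,1).

The boundary map ∂_2: C_2 → C_1 acts by ∂[p,q,r] = [q,r] − [p,r] + [p,q]. For instance
  ∂[0,5,7] = [5,7] − [0,7] + [0,5].
The 9×1 boundary matrix has rank 1 and Smith normal form diag(1).

Now H_k = ker ∂_k / im ∂_{k+1}, so:

  H_0: rank C_0 − rank ∂_1 = 8 − 7 = 1, and the invariant factors of ∂_1 are all 1, so H_0 = Z.
  H_1: rank ker ∂_1 − rank ∂_2 = (9 − 7) − 1 = 1, and the invariant factors of ∂_2 are all 1, so H_1 = Z.
  H_2: rank ker ∂_2 − rank ∂_3 = (1 − 1) − 0 = 0, and there is no ∂_3, so H_2 = 0.

As a check, the Euler characteristic is 8 − 9 + 1 = 0, which agrees with 1 − 1 + 0 = 0.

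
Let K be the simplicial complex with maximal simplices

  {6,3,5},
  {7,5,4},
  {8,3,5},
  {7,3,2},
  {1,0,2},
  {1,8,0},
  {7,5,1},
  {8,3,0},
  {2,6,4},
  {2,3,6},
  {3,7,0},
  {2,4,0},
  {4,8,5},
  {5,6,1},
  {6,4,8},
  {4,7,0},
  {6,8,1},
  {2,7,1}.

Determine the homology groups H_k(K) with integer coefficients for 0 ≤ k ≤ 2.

Order the vertices as 0 < 1 < 2 < 3 < 4 < 5 < 6 < 7 < 8. Listing each simplex with vertices in this order, K has dimension 2 with simplices:

  0-simplices (9): [0], [1], [2], [3], [4], [5], [6], [7], [8]
  1-simplices (27): (27 of them)
  2-simplices (18): [0,1,2], [0,1,8], [0,2,4], [0,3,7], [0,3,8], [0,4,7], [1,2,7], [1,5,6], [1,5,7], [1,6,8], [2,3,6], [2,3,7], [2,4,6], [3,5,6], [3,5,8], [4,5,7], [4,5,8], [4,6,8]

Hence C_0 ≅ Z^9, C_1 ≅ Z^27, C_2 ≅ Z^18.

The boundary map ∂_1: C_1 → C_0 is given by ∂[p,q] = [q] − [p]. For instance
  ∂[0,3] = [3] − [0].
The 9×27 boundary matrix has rank 8 and Smith normal form diag(1,1,1,1,1,1,1,1).

The boundary map ∂_2: C_2 → C_1 acts by ∂[p,q,r] = [q,r] − [p,r] + [p,q]. For instance
  ∂[0,3,7] = [3,7] − [0,7] + [0,3],
  ∂[4,5,8] = [5,8] − [4,8] + [4,5].
The 27×18 boundary matrix has rank 18 and Smith normal form diag(1,1,1,1,1,1,1,1,1,1,1,1,1,1,1,1,1,2).

Reading off H_k = ker ∂_k / im ∂_{k+1}:

  H_0: rank C_0 − rank ∂_1 = 9 − 8 = 1, and the invariant factors of ∂_1 are all 1, so H_0 ≅ Z.
  H_1: rank ker ∂_1 − rank ∂_2 = (27 − 8) − 18 = 1, and ∂_2 has invariant factor 2 > 1, so H_1 ≅ Z ⊕ Z/2Z.
  H_2: rank ker ∂_2 − rank ∂_3 = (18 − 18) − 0 = 0, and there is no ∂_3, so H_2 ≅ 0.

H_0 ≅ Z,  H_1 ≅ Z ⊕ Z/2Z,  H_2 = 0.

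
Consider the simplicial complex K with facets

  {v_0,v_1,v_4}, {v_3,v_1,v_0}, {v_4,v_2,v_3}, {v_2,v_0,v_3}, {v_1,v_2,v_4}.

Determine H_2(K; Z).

H_2 ≅ 0.

Take the total order v_0 < v_1 < v_2 < v_3 < v_4 on the vertex set. Then K (dimension 2) consists of the simplices:

  0-simplices (5): [v_0], [v_1], [v_2], [v_3], [v_4]
  1-simplices (10): [v_0,v_1], [v_0,v_2], [v_0,v_3], [v_0,v_4], [v_1,v_2], [v_1,v_3], [v_1,v_4], [v_2,v_3], [v_2,v_4], [v_3,v_4]
  2-simplices (5): [v_0,v_1,v_3], [v_0,v_1,v_4], [v_0,v_2,v_3], [v_1,v_2,v_4], [v_2,v_3,v_4]

Hence C_0 ≅ Z^5, C_1 ≅ Z^10, C_2 ≅ Z^5.

Boundary ∂_1: C_1 → C_0 is given by ∂[p,q] = [q] − [p]. For instance
  ∂[v_1,v_3] = [v_3] − [v_1].
The 5×10 boundary matrix has rank 4 and Smith normal form diag(1,1,1,1).

∂_2: C_2 → C_1 sends each 2-simplex [p,q,r] to [q,r] − [p,r] + [p,q]. For instance
  ∂[v_1,v_2,v_4] = [v_2,v_4] − [v_1,v_4] + [v_1,v_2],
  ∂[v_2,v_3,v_4] = [v_3,v_4] − [v_2,v_4] + [v_2,v_3].
The resulting 10×5 matrix has rank 5, and its Smith normal form has invariant factors (1,1,1,1,1).

Computing H_k = (kernel of ∂_k) / (image of ∂_{k+1}):

  H_2: rank ker ∂_2 − rank ∂_3 = (5 − 5) − 0 = 0, and there is no ∂_3, so H_2 = 0.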